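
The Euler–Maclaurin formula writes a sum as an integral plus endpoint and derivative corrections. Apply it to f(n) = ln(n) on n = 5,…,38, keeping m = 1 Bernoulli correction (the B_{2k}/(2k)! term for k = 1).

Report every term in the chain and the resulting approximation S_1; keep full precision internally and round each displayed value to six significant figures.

S_1 ≈ 99.7901

The integral term ∫_5^38 ln(x) dx = 97.1811.
½[f(5) + f(38)] = ½[1.60944 + 3.63759] = 2.62351.
So far: 99.8046.
k=1: B_{2}/(2)! × [f^{(1)}(38) − f^{(1)}(5)] = 1/12 × (0.0263158 − 0.200000) = -0.0144737.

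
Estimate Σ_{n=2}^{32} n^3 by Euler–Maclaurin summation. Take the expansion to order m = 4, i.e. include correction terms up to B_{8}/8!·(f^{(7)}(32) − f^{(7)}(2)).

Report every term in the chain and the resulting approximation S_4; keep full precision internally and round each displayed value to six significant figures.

The integral term ∫_2^32 x^3 dx = 262140.
Boundary: ½(f(2) + f(32)) = ½(8.00000 + 32768.0) = 16388.0.
Running total after boundary: 278528.
k=1: B_{2}/(2)! × [f^{(1)}(32) − f^{(1)}(2)] = 1/12 × (3072.00 − 12.0000) = 255.000.
Running total after k=1: 278783.
k=2: B_{4}/(4)! × [f^{(3)}(32) − f^{(3)}(2)] = −1/720 × (6.00000 − 6.00000) = 0.00000.
Running total after k=2: 278783.
k=3: B_{6}/(6)! × [f^{(5)}(32) − f^{(5)}(2)] = 1/30240 × (0.00000 − 0.00000) = 0.00000.
Running total after k=3: 278783.
k=4: B_{8}/(8)! × [f^{(7)}(32) − f^{(7)}(2)] = −1/1209600 × (0.00000 − 0.00000) = 0.00000.

S_4 ≈ 278783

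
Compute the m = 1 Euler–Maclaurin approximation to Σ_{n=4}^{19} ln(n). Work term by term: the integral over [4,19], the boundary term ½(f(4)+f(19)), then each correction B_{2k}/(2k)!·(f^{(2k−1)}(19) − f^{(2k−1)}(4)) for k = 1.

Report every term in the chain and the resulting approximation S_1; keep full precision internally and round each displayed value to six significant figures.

Integral: ∫_4^19 ln(x) dx = 35.3992.
Endpoint term: (f(4) + f(19))/2 = (1.38629 + 2.94444)/2 = 2.16537.
Integral + boundary = 37.5645.
Correction k=1: B_{2}/2! · (f^{(1)}(19) − f^{(1)}(4)) = 1/12 · (0.0526316 − 0.250000) = -0.0164474.

S_1 ≈ 37.5481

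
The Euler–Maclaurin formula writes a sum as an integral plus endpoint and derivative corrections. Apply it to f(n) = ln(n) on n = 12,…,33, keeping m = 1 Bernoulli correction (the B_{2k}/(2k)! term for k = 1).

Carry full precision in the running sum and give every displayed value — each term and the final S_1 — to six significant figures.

∫_12^33 ln(x) dx evaluates to 64.5659.
Boundary: ½(f(12) + f(33)) = ½(2.48491 + 3.49651) = 2.99071.
Running total after boundary: 67.5566.
k=1: B_{2}/(2)! × [f^{(1)}(33) − f^{(1)}(12)] = 1/12 × (0.0303030 − 0.0833333) = -0.00441919.

S_1 ≈ 67.5522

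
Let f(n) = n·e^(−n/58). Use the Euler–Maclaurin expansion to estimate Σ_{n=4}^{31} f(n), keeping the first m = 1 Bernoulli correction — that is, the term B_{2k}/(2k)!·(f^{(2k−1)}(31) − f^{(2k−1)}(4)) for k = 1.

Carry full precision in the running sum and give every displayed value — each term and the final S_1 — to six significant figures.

S_1 ≈ 342.469

Integral: ∫_4^31 x·e^(−x/58) dx = 331.569.
Endpoint term: (f(4) + f(31))/2 = (3.73344 + 18.1651)/2 = 10.9493.
Running total after boundary: 342.519.
Order-1 term: 1/12 · (0.272780 − 0.868989) = -0.0496841.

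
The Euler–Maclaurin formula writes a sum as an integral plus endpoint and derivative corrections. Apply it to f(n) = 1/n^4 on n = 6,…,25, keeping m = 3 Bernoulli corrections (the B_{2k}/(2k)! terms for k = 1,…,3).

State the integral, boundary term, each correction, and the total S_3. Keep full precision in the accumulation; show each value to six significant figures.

∫_6^25 1/x^4 dx evaluates to 0.00152188.
Boundary: ½(f(6) + f(25)) = ½(0.000771605 + 2.56000e-06) = 0.000387082.
So far: 0.00190896.
k=1: B_{2}/(2)! × [f^{(1)}(25) − f^{(1)}(6)] = 1/12 × (-4.09600e-07 − (-0.000514403)) = 4.28328e-05.
Running total after k=1: 0.00195179.
k=2: B_{4}/(4)! × [f^{(3)}(25) − f^{(3)}(6)] = −1/720 × (-1.96608e-08 − (-0.000428669)) = -5.95347e-07.
Running total after k=2: 0.00195120.
k=3: B_{6}/(6)! × [f^{(5)}(25) − f^{(5)}(6)] = 1/30240 × (-1.76161e-09 − (-0.000666819)) = 2.20508e-08.

S_3 ≈ 0.00195122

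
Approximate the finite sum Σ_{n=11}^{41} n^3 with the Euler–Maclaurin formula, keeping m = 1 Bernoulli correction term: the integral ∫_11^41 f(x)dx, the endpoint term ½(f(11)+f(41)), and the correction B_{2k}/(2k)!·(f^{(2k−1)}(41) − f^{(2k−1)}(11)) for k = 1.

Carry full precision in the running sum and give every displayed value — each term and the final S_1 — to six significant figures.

S_1 ≈ 738296

∫_11^41 x^3 dx evaluates to 702780.
Boundary: ½(f(11) + f(41)) = ½(1331.00 + 68921.0) = 35126.0.
Running total after boundary: 737906.
k=1: B_{2}/(2)! × [f^{(1)}(41) − f^{(1)}(11)] = 1/12 × (5043.00 − 363.000) = 390.000.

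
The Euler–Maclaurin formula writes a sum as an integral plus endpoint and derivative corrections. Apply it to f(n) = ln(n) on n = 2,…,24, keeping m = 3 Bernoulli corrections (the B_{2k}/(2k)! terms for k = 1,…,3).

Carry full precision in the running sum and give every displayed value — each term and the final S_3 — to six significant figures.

S_3 ≈ 54.7847

The integral term ∫_2^24 ln(x) dx = 52.8870.
Endpoint term: (f(2) + f(24))/2 = (0.693147 + 3.17805)/2 = 1.93560.
So far: 54.8226.
Order-1 term: 1/12 · (0.0416667 − 0.500000) = -0.0381944.
Running total after k=1: 54.7844.
Order-2 term: −1/720 · (0.000144676 − 0.250000) = 0.000347021.
Running total after k=2: 54.7848.
Order-3 term: 1/30240 · (3.01408e-06 − 0.750000) = -2.48015e-05.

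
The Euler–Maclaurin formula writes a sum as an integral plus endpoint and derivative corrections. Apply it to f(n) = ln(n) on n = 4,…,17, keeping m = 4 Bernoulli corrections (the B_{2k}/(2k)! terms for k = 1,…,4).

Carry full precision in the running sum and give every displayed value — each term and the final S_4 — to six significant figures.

S_4 ≈ 31.7133

Integral: ∫_4^17 ln(x) dx = 29.6194.
½[f(4) + f(17)] = ½[1.38629 + 2.83321] = 2.10975.
Integral + boundary = 31.7292.
Correction k=1: B_{2}/2! · (f^{(1)}(17) − f^{(1)}(4)) = 1/12 · (0.0588235 − 0.250000) = -0.0159314.
After k=1: 31.7133.
Correction k=2: B_{4}/4! · (f^{(3)}(17) − f^{(3)}(4)) = −1/720 · (0.000407083 − 0.0312500) = 4.28374e-05.
After k=2: 31.7133.
Correction k=3: B_{6}/6! · (f^{(5)}(17) − f^{(5)}(4)) = 1/30240 · (1.69031e-05 − 0.0234375) = -7.74491e-07.
After k=3: 31.7133.
Correction k=4: B_{8}/8! · (f^{(7)}(17) − f^{(7)}(4)) = −1/1209600 · (1.75465e-06 − 0.0439453) = 3.63290e-08.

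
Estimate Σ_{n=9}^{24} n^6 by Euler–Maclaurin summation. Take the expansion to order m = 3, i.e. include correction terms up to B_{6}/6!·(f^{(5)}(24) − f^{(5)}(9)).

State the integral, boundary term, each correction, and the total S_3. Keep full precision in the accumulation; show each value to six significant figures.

The integral term ∫_9^24 x^6 dx = 6.54527e+08.
½[f(9) + f(24)] = ½[531441 + 1.91103e+08] = 9.58172e+07.
So far: 7.50344e+08.
Correction k=1: B_{2}/2! · (f^{(1)}(24) − f^{(1)}(9)) = 1/12 · (4.77757e+07 − 354294) = 3.95179e+06.
Partial sum through k=1: 7.54296e+08.
Correction k=2: B_{4}/4! · (f^{(3)}(24) − f^{(3)}(9)) = −1/720 · (1.65888e+06 − 87480.0) = -2182.50.
Partial sum through k=2: 7.54294e+08.
Correction k=3: B_{6}/6! · (f^{(5)}(24) − f^{(5)}(9)) = 1/30240 · (17280.0 − 6480.00) = 0.357143.

S_3 ≈ 7.54294e+08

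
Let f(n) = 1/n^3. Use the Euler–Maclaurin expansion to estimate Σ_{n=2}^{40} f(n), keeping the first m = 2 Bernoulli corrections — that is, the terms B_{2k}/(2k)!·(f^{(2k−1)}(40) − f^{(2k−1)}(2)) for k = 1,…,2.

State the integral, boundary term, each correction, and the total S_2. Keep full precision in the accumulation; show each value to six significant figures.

Integral: ∫_2^40 1/x^3 dx = 0.124688.
½[f(2) + f(40)] = ½[0.125000 + 1.56250e-05] = 0.0625078.
So far: 0.187195.
Correction k=1: B_{2}/2! · (f^{(1)}(40) − f^{(1)}(2)) = 1/12 · (-1.17187e-06 − (-0.187500)) = 0.0156249.
Running total after k=1: 0.202820.
Correction k=2: B_{4}/4! · (f^{(3)}(40) − f^{(3)}(2)) = −1/720 · (-1.46484e-08 − (-0.937500)) = -0.00130208.

S_2 ≈ 0.201518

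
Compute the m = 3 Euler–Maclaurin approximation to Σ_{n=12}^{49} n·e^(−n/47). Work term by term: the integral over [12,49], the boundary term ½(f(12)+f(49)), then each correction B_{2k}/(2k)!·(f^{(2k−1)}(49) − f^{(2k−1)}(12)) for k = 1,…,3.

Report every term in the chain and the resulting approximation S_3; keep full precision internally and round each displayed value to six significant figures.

S_3 ≈ 570.673

∫_12^49 x·e^(−x/47) dx evaluates to 557.437.
Endpoint term: (f(12) + f(49))/2 = (9.29603 + 17.2751)/2 = 13.2856.
Integral + boundary = 570.722.
k=1: B_{2}/(2)! × [f^{(1)}(49) − f^{(1)}(12)] = 1/12 × (-0.0150023 − 0.576881) = -0.0493236.
Partial sum through k=1: 570.673.
k=2: B_{4}/(4)! × [f^{(3)}(49) − f^{(3)}(12)] = −1/720 × (0.000312406 − 0.000962526) = 9.02945e-07.
Partial sum through k=2: 570.673.
k=3: B_{6}/(6)! × [f^{(5)}(49) − f^{(5)}(12)] = 1/30240 × (2.85923e-07 − 7.53237e-07) = -1.54535e-11.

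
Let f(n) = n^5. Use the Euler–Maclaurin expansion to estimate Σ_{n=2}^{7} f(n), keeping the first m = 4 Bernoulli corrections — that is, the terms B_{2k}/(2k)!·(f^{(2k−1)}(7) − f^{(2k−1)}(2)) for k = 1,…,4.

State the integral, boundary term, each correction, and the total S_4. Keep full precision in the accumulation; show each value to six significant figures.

Integral: ∫_2^7 x^5 dx = 19597.5.
½[f(2) + f(7)] = ½[32.0000 + 16807.0] = 8419.50.
So far: 28017.0.
Correction k=1: B_{2}/2! · (f^{(1)}(7) − f^{(1)}(2)) = 1/12 · (12005.0 − 80.0000) = 993.750.
After k=1: 29010.8.
Correction k=2: B_{4}/4! · (f^{(3)}(7) − f^{(3)}(2)) = −1/720 · (2940.00 − 240.000) = -3.75000.
After k=2: 29007.0.
Correction k=3: B_{6}/6! · (f^{(5)}(7) − f^{(5)}(2)) = 1/30240 · (120.000 − 120.000) = 0.00000.
After k=3: 29007.0.
Correction k=4: B_{8}/8! · (f^{(7)}(7) − f^{(7)}(2)) = −1/1209600 · (0.00000 − 0.00000) = 0.00000.

S_4 ≈ 29007.0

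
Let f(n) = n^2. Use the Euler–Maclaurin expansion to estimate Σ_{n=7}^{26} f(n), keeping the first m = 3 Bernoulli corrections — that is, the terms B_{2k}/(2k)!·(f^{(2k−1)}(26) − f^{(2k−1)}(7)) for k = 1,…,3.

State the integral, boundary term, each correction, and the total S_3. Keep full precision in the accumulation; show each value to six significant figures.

∫_7^26 x^2 dx evaluates to 5744.33.
½[f(7) + f(26)] = ½[49.0000 + 676.000] = 362.500.
Running total after boundary: 6106.83.
k=1: B_{2}/(2)! × [f^{(1)}(26) − f^{(1)}(7)] = 1/12 × (52.0000 − 14.0000) = 3.16667.
After k=1: 6110.00.
k=2: B_{4}/(4)! × [f^{(3)}(26) − f^{(3)}(7)] = −1/720 × (0.00000 − 0.00000) = 0.00000.
After k=2: 6110.00.
k=3: B_{6}/(6)! × [f^{(5)}(26) − f^{(5)}(7)] = 1/30240 × (0.00000 − 0.00000) = 0.00000.

S_3 ≈ 6110.00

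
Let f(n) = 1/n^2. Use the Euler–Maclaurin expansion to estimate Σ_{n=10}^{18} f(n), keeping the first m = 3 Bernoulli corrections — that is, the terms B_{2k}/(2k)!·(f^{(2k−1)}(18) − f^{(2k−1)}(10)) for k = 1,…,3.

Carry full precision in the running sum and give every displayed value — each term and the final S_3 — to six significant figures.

S_3 ≈ 0.0511254

Integral: ∫_10^18 1/x^2 dx = 0.0444444.
Endpoint term: (f(10) + f(18))/2 = (0.0100000 + 0.00308642)/2 = 0.00654321.
So far: 0.0509877.
Correction k=1: B_{2}/2! · (f^{(1)}(18) − f^{(1)}(10)) = 1/12 · (-0.000342936 − (-0.00200000)) = 0.000138089.
Partial sum through k=1: 0.0511257.
Correction k=2: B_{4}/4! · (f^{(3)}(18) − f^{(3)}(10)) = −1/720 · (-1.27013e-05 − (-0.000240000)) = -3.15693e-07.
Partial sum through k=2: 0.0511254.
Correction k=3: B_{6}/6! · (f^{(5)}(18) − f^{(5)}(10)) = 1/30240 · (-1.17605e-06 − (-7.20000e-05)) = 2.34206e-09.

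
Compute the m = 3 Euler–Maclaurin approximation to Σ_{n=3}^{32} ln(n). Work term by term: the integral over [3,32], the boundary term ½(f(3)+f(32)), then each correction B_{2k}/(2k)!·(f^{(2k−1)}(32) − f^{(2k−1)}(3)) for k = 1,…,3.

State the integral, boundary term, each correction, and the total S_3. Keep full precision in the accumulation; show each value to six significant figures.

Integral: ∫_3^32 ln(x) dx = 78.6077.
Endpoint term: (f(3) + f(32))/2 = (1.09861 + 3.46574)/2 = 2.28217.
Running total after boundary: 80.8899.
Correction k=1: B_{2}/2! · (f^{(1)}(32) − f^{(1)}(3)) = 1/12 · (0.0312500 − 0.333333) = -0.0251736.
Running total after k=1: 80.8647.
Correction k=2: B_{4}/4! · (f^{(3)}(32) − f^{(3)}(3)) = −1/720 · (6.10352e-05 − 0.0740741) = 0.000102796.
Running total after k=2: 80.8648.
Correction k=3: B_{6}/6! · (f^{(5)}(32) − f^{(5)}(3)) = 1/30240 · (7.15256e-07 − 0.0987654) = -3.26603e-06.

S_3 ≈ 80.8648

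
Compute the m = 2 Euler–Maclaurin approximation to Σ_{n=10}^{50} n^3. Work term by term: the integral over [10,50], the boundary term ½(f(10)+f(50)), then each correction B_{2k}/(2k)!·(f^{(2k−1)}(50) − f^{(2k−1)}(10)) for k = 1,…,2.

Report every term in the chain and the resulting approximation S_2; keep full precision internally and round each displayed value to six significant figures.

Integral: ∫_10^50 x^3 dx = 1.56000e+06.
Boundary: ½(f(10) + f(50)) = ½(1000.00 + 125000) = 63000.0.
Integral + boundary = 1.62300e+06.
Order-1 term: 1/12 · (7500.00 − 300.000) = 600.000.
Partial sum through k=1: 1.62360e+06.
Order-2 term: −1/720 · (6.00000 − 6.00000) = 0.00000.

S_2 ≈ 1.62360e+06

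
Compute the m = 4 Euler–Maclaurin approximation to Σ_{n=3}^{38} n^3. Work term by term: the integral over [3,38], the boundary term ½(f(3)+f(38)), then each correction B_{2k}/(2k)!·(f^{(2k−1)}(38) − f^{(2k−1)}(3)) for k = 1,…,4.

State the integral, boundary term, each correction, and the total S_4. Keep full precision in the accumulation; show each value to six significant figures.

∫_3^38 x^3 dx evaluates to 521264.
Boundary: ½(f(3) + f(38)) = ½(27.0000 + 54872.0) = 27449.5.
Integral + boundary = 548713.
Correction k=1: B_{2}/2! · (f^{(1)}(38) − f^{(1)}(3)) = 1/12 · (4332.00 − 27.0000) = 358.750.
Partial sum through k=1: 549072.
Correction k=2: B_{4}/4! · (f^{(3)}(38) − f^{(3)}(3)) = −1/720 · (6.00000 − 6.00000) = 0.00000.
Partial sum through k=2: 549072.
Correction k=3: B_{6}/6! · (f^{(5)}(38) − f^{(5)}(3)) = 1/30240 · (0.00000 − 0.00000) = 0.00000.
Partial sum through k=3: 549072.
Correction k=4: B_{8}/8! · (f^{(7)}(38) − f^{(7)}(3)) = −1/1209600 · (0.00000 − 0.00000) = 0.00000.

S_4 ≈ 549072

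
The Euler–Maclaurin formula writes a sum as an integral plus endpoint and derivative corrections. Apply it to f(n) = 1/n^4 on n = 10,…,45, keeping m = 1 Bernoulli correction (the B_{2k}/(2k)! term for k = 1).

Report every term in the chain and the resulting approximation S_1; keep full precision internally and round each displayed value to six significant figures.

The integral term ∫_10^45 1/x^4 dx = 0.000329675.
Endpoint term: (f(10) + f(45))/2 = (0.000100000 + 2.43865e-07)/2 = 5.01219e-05.
Running total after boundary: 0.000379797.
k=1: B_{2}/(2)! × [f^{(1)}(45) − f^{(1)}(10)] = 1/12 × (-2.16769e-08 − (-4.00000e-05)) = 3.33153e-06.

S_1 ≈ 0.000383129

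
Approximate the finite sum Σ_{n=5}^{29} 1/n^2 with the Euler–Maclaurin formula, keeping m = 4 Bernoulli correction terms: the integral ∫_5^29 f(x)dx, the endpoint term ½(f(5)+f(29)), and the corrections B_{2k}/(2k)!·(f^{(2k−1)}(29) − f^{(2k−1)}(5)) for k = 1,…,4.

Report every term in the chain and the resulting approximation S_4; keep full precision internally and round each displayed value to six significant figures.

The integral term ∫_5^29 1/x^2 dx = 0.165517.
½[f(5) + f(29)] = ½[0.0400000 + 0.00118906] = 0.0205945.
Integral + boundary = 0.186112.
Order-1 term: 1/12 · (-8.20042e-05 − (-0.0160000)) = 0.00132650.
Partial sum through k=1: 0.187438.
Order-2 term: −1/720 · (-1.17010e-06 − (-0.00768000)) = -1.06650e-05.
Partial sum through k=2: 0.187428.
Order-3 term: 1/30240 · (-4.17394e-08 − (-0.00921600)) = 3.04761e-07.
Partial sum through k=3: 0.187428.
Order-4 term: −1/1209600 · (-2.77932e-09 − (-0.0206438)) = -1.70667e-08.

S_4 ≈ 0.187428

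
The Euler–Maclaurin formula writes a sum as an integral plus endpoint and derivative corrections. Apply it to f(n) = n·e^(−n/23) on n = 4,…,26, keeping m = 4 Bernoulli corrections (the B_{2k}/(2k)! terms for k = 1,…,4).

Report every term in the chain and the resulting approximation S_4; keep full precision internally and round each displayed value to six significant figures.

The integral term ∫_4^26 x·e^(−x/23) dx = 157.970.
Endpoint term: (f(4) + f(26))/2 = (3.36148 + 8.39521)/2 = 5.87835.
Integral + boundary = 163.848.
Order-1 term: 1/12 · (-0.0421165 − 0.694219) = -0.0613613.
Partial sum through k=1: 163.787.
Order-2 term: −1/720 · (0.00114115 − 0.00448952) = 4.65052e-06.
Partial sum through k=2: 163.787.
Order-3 term: 1/30240 · (4.46487e-06 − 1.44929e-05) = -3.31614e-10.
Partial sum through k=3: 163.787.
Order-4 term: −1/1209600 · (1.28026e-08 − 3.87503e-08) = 2.14515e-14.

S_4 ≈ 163.787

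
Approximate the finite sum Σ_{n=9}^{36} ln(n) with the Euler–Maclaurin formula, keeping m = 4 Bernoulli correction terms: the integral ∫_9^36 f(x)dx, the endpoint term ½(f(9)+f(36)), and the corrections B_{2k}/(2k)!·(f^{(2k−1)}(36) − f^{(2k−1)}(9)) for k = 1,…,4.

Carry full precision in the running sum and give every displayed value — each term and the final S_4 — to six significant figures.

S_4 ≈ 85.1151

The integral term ∫_9^36 ln(x) dx = 82.2317.
½[f(9) + f(36)] = ½[2.19722 + 3.58352] = 2.89037.
Running total after boundary: 85.1220.
Correction k=1: B_{2}/2! · (f^{(1)}(36) − f^{(1)}(9)) = 1/12 · (0.0277778 − 0.111111) = -0.00694444.
Partial sum through k=1: 85.1151.
Correction k=2: B_{4}/4! · (f^{(3)}(36) − f^{(3)}(9)) = −1/720 · (4.28669e-05 − 0.00274348) = 3.75086e-06.
Partial sum through k=2: 85.1151.
Correction k=3: B_{6}/6! · (f^{(5)}(36) − f^{(5)}(9)) = 1/30240 · (3.96916e-07 − 0.000406442) = -1.34274e-08.
Partial sum through k=3: 85.1151.
Correction k=4: B_{8}/8! · (f^{(7)}(36) − f^{(7)}(9)) = −1/1209600 · (9.18787e-09 − 0.000150534) = 1.24442e-10.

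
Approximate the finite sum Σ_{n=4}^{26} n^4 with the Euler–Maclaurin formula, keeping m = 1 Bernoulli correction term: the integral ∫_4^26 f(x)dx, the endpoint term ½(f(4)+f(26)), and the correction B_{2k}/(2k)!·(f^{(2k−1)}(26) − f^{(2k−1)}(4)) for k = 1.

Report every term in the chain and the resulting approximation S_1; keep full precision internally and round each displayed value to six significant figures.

The integral term ∫_4^26 x^4 dx = 2.37607e+06.
Boundary: ½(f(4) + f(26)) = ½(256.000 + 456976) = 228616.
So far: 2.60469e+06.
k=1: B_{2}/(2)! × [f^{(1)}(26) − f^{(1)}(4)] = 1/12 × (70304.0 − 256.000) = 5837.33.

S_1 ≈ 2.61052e+06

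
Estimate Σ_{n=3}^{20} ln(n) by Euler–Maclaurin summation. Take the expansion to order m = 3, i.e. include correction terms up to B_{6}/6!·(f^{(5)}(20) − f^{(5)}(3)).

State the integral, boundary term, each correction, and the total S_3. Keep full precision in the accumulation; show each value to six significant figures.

Integral: ∫_3^20 ln(x) dx = 39.6188.
Endpoint term: (f(3) + f(20))/2 = (1.09861 + 2.99573)/2 = 2.04717.
So far: 41.6660.
Order-1 term: 1/12 · (0.0500000 − 0.333333) = -0.0236111.
Partial sum through k=1: 41.6424.
Order-2 term: −1/720 · (0.000250000 − 0.0740741) = 0.000102533.
Partial sum through k=2: 41.6425.
Order-3 term: 1/30240 · (7.50000e-06 − 0.0987654) = -3.26580e-06.

S_3 ≈ 41.6425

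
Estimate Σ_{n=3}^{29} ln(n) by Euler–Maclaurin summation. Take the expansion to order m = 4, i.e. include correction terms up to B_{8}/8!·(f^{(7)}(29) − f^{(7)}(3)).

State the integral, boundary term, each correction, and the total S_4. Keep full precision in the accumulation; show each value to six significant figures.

Integral: ∫_3^29 ln(x) dx = 68.3557.
Endpoint term: (f(3) + f(29))/2 = (1.09861 + 3.36730)/2 = 2.23295.
Running total after boundary: 70.5887.
Order-1 term: 1/12 · (0.0344828 − 0.333333) = -0.0249042.
Running total after k=1: 70.5638.
Order-2 term: −1/720 · (8.20042e-05 − 0.0740741) = 0.000102767.
Running total after k=2: 70.5639.
Order-3 term: 1/30240 · (1.17010e-06 − 0.0987654) = -3.26601e-06.
Running total after k=3: 70.5639.
Order-4 term: −1/1209600 · (4.17394e-08 − 0.329218) = 2.72171e-07.

S_4 ≈ 70.5639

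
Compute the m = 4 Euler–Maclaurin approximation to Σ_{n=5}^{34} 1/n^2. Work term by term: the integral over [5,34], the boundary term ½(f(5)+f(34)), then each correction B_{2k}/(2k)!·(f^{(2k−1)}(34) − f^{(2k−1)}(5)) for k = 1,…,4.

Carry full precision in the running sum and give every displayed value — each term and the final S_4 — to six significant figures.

Integral: ∫_5^34 1/x^2 dx = 0.170588.
Endpoint term: (f(5) + f(34))/2 = (0.0400000 + 0.000865052)/2 = 0.0204325.
Integral + boundary = 0.191021.
k=1: B_{2}/(2)! × [f^{(1)}(34) − f^{(1)}(5)] = 1/12 × (-5.08854e-05 − (-0.0160000)) = 0.00132909.
After k=1: 0.192350.
k=2: B_{4}/(4)! × [f^{(3)}(34) − f^{(3)}(5)] = −1/720 × (-5.28222e-07 − (-0.00768000)) = -1.06659e-05.
After k=2: 0.192339.
k=3: B_{6}/(6)! × [f^{(5)}(34) − f^{(5)}(5)] = 1/30240 × (-1.37082e-08 − (-0.00921600)) = 3.04761e-07.
After k=3: 0.192339.
k=4: B_{8}/(8)! × [f^{(7)}(34) − f^{(7)}(5)] = −1/1209600 × (-6.64065e-10 − (-0.0206438)) = -1.70667e-08.

S_4 ≈ 0.192339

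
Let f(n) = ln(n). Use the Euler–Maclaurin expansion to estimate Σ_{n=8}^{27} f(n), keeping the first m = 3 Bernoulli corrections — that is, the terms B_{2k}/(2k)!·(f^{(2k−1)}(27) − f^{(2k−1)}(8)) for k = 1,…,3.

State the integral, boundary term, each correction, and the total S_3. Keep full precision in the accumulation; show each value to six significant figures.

S_3 ≈ 56.0324

∫_8^27 ln(x) dx evaluates to 53.3521.
Endpoint term: (f(8) + f(27))/2 = (2.07944 + 3.29584)/2 = 2.68764.
Running total after boundary: 56.0397.
Correction k=1: B_{2}/2! · (f^{(1)}(27) − f^{(1)}(8)) = 1/12 · (0.0370370 − 0.125000) = -0.00733025.
Partial sum through k=1: 56.0324.
Correction k=2: B_{4}/4! · (f^{(3)}(27) − f^{(3)}(8)) = −1/720 · (0.000101611 − 0.00390625) = 5.28422e-06.
Partial sum through k=2: 56.0324.
Correction k=3: B_{6}/6! · (f^{(5)}(27) − f^{(5)}(8)) = 1/30240 · (1.67260e-06 − 0.000732422) = -2.41650e-08.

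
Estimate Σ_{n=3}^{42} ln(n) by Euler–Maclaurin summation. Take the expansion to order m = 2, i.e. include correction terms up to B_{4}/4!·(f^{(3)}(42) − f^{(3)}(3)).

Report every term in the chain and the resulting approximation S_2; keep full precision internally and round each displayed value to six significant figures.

S_2 ≈ 117.079

The integral term ∫_3^42 ln(x) dx = 114.686.
½[f(3) + f(42)] = ½[1.09861 + 3.73767] = 2.41814.
Integral + boundary = 117.104.
Order-1 term: 1/12 · (0.0238095 − 0.333333) = -0.0257937.
Partial sum through k=1: 117.079.
Order-2 term: −1/720 · (2.69949e-05 − 0.0740741) = 0.000102843.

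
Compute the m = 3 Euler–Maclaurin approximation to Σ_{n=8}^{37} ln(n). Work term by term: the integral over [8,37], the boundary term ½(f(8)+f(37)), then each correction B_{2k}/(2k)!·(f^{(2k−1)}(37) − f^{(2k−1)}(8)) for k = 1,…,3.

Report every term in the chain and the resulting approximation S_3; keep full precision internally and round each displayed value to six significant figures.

S_3 ≈ 90.8055

The integral term ∫_8^37 ln(x) dx = 87.9684.
½[f(8) + f(37)] = ½[2.07944 + 3.61092] = 2.84518.
Integral + boundary = 90.8136.
k=1: B_{2}/(2)! × [f^{(1)}(37) − f^{(1)}(8)] = 1/12 × (0.0270270 − 0.125000) = -0.00816441.
Partial sum through k=1: 90.8054.
k=2: B_{4}/(4)! × [f^{(3)}(37) − f^{(3)}(8)] = −1/720 × (3.94843e-05 − 0.00390625) = 5.37051e-06.
Partial sum through k=2: 90.8055.
k=3: B_{6}/(6)! × [f^{(5)}(37) − f^{(5)}(8)] = 1/30240 × (3.46101e-07 − 0.000732422) = -2.42089e-08.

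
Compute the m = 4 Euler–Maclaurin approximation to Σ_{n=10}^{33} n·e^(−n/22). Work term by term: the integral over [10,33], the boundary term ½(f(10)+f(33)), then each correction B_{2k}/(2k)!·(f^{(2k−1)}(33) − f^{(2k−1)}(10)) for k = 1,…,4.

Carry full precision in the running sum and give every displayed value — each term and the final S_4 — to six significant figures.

S_4 ≈ 183.684

Integral: ∫_10^33 x·e^(−x/22) dx = 176.867.
Endpoint term: (f(10) + f(33))/2 = (6.34736 + 7.36330)/2 = 6.85533.
Running total after boundary: 183.722.
k=1: B_{2}/(2)! × [f^{(1)}(33) − f^{(1)}(10)] = 1/12 × (-0.111565 − 0.346220) = -0.0381487.
Running total after k=1: 183.684.
k=2: B_{4}/(4)! × [f^{(3)}(33) − f^{(3)}(10)] = −1/720 × (0.000691519 − 0.00333821) = 3.67596e-06.
Running total after k=2: 183.684.
k=3: B_{6}/(6)! × [f^{(5)}(33) − f^{(5)}(10)] = 1/30240 × (3.33377e-06 − 1.23163e-05) = -2.97041e-10.
Running total after k=3: 183.684.
k=4: B_{8}/(8)! × [f^{(7)}(33) − f^{(7)}(10)] = −1/1209600 × (1.08239e-08 − 3.66435e-08) = 2.13456e-14.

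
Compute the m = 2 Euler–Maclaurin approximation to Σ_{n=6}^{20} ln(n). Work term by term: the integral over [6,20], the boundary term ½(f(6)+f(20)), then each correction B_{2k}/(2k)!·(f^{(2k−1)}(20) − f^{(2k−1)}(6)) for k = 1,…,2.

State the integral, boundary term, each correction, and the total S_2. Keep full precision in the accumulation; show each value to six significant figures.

S_2 ≈ 37.5481

Integral: ∫_6^20 ln(x) dx = 35.1641.
Boundary: ½(f(6) + f(20)) = ½(1.79176 + 2.99573) = 2.39375.
Running total after boundary: 37.5578.
Order-1 term: 1/12 · (0.0500000 − 0.166667) = -0.00972222.
Running total after k=1: 37.5481.
Order-2 term: −1/720 · (0.000250000 − 0.00925926) = 1.25129e-05.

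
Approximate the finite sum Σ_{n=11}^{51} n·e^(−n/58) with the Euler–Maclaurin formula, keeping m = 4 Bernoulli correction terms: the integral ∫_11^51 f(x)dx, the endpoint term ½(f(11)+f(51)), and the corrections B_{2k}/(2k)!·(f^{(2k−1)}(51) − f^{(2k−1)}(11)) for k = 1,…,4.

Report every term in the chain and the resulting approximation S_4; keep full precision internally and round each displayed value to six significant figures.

∫_11^51 x·e^(−x/58) dx evaluates to 686.565.
½[f(11) + f(51)] = ½[9.09969 + 21.1685] = 15.1341.
Running total after boundary: 701.699.
Order-1 term: 1/12 · (0.0500945 − 0.670353) = -0.0516882.
Partial sum through k=1: 701.648.
Order-2 term: −1/720 · (0.000261663 − 0.000691094) = 5.96433e-07.
Partial sum through k=2: 701.648.
Order-3 term: 1/30240 · (1.51140e-07 − 3.51640e-07) = -6.63030e-12.
Partial sum through k=3: 701.648.
Order-4 term: −1/1209600 · (6.67349e-11 − 1.47991e-10) = 6.71759e-17.

S_4 ≈ 701.648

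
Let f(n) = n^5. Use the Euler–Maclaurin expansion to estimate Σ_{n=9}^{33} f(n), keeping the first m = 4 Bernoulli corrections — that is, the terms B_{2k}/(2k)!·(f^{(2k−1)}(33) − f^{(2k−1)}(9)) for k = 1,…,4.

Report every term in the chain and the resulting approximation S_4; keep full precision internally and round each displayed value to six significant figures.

S_4 ≈ 2.35245e+08

The integral term ∫_9^33 x^5 dx = 2.15156e+08.
Boundary: ½(f(9) + f(33)) = ½(59049.0 + 3.91354e+07) = 1.95972e+07.
Running total after boundary: 2.34753e+08.
Order-1 term: 1/12 · (5.92960e+06 − 32805.0) = 491400.
Running total after k=1: 2.35245e+08.
Order-2 term: −1/720 · (65340.0 − 4860.00) = -84.0000.
Running total after k=2: 2.35245e+08.
Order-3 term: 1/30240 · (120.000 − 120.000) = 0.00000.
Running total after k=3: 2.35245e+08.
Order-4 term: −1/1209600 · (0.00000 − 0.00000) = 0.00000.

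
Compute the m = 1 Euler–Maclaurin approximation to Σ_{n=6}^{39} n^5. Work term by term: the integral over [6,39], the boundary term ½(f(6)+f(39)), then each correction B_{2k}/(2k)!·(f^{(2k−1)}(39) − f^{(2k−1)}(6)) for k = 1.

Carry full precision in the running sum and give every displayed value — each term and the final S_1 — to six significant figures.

S_1 ≈ 6.32529e+08

The integral term ∫_6^39 x^5 dx = 5.86450e+08.
Endpoint term: (f(6) + f(39))/2 = (7776.00 + 9.02242e+07)/2 = 4.51160e+07.
Running total after boundary: 6.31566e+08.
Correction k=1: B_{2}/2! · (f^{(1)}(39) − f^{(1)}(6)) = 1/12 · (1.15672e+07 − 6480.00) = 963394.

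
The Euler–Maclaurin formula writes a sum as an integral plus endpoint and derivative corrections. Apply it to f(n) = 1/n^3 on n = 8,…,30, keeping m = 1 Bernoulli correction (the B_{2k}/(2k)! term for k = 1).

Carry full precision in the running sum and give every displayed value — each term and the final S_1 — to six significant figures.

∫_8^30 1/x^3 dx evaluates to 0.00725694.
Boundary: ½(f(8) + f(30)) = ½(0.00195312 + 3.70370e-05) = 0.000995081.
So far: 0.00825203.
Order-1 term: 1/12 · (-3.70370e-06 − (-0.000732422)) = 6.07265e-05.

S_1 ≈ 0.00831275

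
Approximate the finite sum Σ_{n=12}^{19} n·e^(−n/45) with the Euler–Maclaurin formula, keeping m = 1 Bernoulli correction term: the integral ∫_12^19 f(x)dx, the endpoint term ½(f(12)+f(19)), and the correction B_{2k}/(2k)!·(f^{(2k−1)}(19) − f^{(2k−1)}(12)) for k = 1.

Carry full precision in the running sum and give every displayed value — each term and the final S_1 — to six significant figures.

The integral term ∫_12^19 x·e^(−x/45) dx = 76.5118.
Endpoint term: (f(12) + f(19))/2 = (9.19114 + 12.4562)/2 = 10.8237.
So far: 87.3354.
Correction k=1: B_{2}/2! · (f^{(1)}(19) − f^{(1)}(12)) = 1/12 · (0.378784 − 0.561681) = -0.0152414.

S_1 ≈ 87.3202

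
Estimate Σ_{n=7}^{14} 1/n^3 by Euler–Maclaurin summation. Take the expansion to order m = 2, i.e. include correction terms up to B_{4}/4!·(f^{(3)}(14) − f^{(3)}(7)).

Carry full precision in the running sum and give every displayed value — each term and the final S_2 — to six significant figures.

The integral term ∫_7^14 1/x^3 dx = 0.00765306.
Endpoint term: (f(7) + f(14))/2 = (0.00291545 + 0.000364431)/2 = 0.00163994.
Running total after boundary: 0.00929300.
Correction k=1: B_{2}/2! · (f^{(1)}(14) − f^{(1)}(7)) = 1/12 · (-7.80925e-05 − (-0.00124948)) = 9.76156e-05.
Running total after k=1: 0.00939062.
Correction k=2: B_{4}/4! · (f^{(3)}(14) − f^{(3)}(7)) = −1/720 · (-7.96862e-06 − (-0.000509992)) = -6.97254e-07.

S_2 ≈ 0.00938992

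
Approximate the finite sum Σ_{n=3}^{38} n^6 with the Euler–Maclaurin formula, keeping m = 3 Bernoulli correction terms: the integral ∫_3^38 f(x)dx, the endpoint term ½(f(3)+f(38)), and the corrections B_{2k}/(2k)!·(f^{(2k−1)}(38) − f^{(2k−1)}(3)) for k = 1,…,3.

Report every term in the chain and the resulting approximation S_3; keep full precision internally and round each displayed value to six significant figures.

S_3 ≈ 1.78902e+10

Integral: ∫_3^38 x^6 dx = 1.63451e+10.
½[f(3) + f(38)] = ½[729.000 + 3.01094e+09] = 1.50547e+09.
Integral + boundary = 1.78506e+10.
Order-1 term: 1/12 · (4.75411e+08 − 1458.00) = 3.96175e+07.
Partial sum through k=1: 1.78902e+10.
Order-2 term: −1/720 · (6.58464e+06 − 3240.00) = -9140.83.
Partial sum through k=2: 1.78902e+10.
Order-3 term: 1/30240 · (27360.0 − 2160.00) = 0.833333.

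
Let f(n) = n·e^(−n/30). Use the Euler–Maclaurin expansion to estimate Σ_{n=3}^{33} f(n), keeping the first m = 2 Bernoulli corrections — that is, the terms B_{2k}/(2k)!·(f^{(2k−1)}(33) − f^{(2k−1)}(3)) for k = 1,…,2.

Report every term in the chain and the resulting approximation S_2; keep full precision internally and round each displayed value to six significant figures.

Integral: ∫_3^33 x·e^(−x/30) dx = 266.663.
Boundary: ½(f(3) + f(33)) = ½(2.71451 + 10.9847) = 6.84963.
Integral + boundary = 273.512.
k=1: B_{2}/(2)! × [f^{(1)}(33) − f^{(1)}(3)] = 1/12 × (-0.0332871 − 0.814354) = -0.0706367.
After k=1: 273.442.
k=2: B_{4}/(4)! × [f^{(3)}(33) − f^{(3)}(3)] = −1/720 × (0.000702728 − 0.00291559) = 3.07342e-06.

S_2 ≈ 273.442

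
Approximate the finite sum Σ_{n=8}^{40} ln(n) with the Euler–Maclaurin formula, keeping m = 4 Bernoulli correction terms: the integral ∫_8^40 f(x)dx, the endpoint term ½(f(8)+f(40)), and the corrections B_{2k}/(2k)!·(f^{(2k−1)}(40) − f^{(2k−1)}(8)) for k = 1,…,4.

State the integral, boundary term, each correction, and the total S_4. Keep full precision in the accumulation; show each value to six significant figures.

The integral term ∫_8^40 ln(x) dx = 98.9196.
Boundary: ½(f(8) + f(40)) = ½(2.07944 + 3.68888) = 2.88416.
Integral + boundary = 101.804.
k=1: B_{2}/(2)! × [f^{(1)}(40) − f^{(1)}(8)] = 1/12 × (0.0250000 − 0.125000) = -0.00833333.
Partial sum through k=1: 101.795.
k=2: B_{4}/(4)! × [f^{(3)}(40) − f^{(3)}(8)] = −1/720 × (3.12500e-05 − 0.00390625) = 5.38194e-06.
Partial sum through k=2: 101.795.
k=3: B_{6}/(6)! × [f^{(5)}(40) − f^{(5)}(8)] = 1/30240 × (2.34375e-07 − 0.000732422) = -2.42125e-08.
Partial sum through k=3: 101.795.
k=4: B_{8}/(8)! × [f^{(7)}(40) − f^{(7)}(8)] = −1/1209600 × (4.39453e-09 − 0.000343323) = 2.83828e-10.

S_4 ≈ 101.795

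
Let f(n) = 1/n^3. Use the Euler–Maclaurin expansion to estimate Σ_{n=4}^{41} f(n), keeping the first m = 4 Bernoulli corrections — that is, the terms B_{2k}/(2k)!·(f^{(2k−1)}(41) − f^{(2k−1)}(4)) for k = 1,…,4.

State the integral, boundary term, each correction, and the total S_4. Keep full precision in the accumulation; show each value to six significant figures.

The integral term ∫_4^41 1/x^3 dx = 0.0309526.
Boundary: ½(f(4) + f(41)) = ½(0.0156250 + 1.45094e-05) = 0.00781975.
So far: 0.0387723.
Correction k=1: B_{2}/2! · (f^{(1)}(41) − f^{(1)}(4)) = 1/12 · (-1.06166e-06 − (-0.0117188)) = 0.000976474.
Partial sum through k=1: 0.0397488.
Correction k=2: B_{4}/4! · (f^{(3)}(41) − f^{(3)}(4)) = −1/720 · (-1.26313e-08 − (-0.0146484)) = -2.03450e-05.
Partial sum through k=2: 0.0397284.
Correction k=3: B_{6}/6! · (f^{(5)}(41) − f^{(5)}(4)) = 1/30240 · (-3.15595e-10 − (-0.0384521)) = 1.27157e-06.
Partial sum through k=3: 0.0397297.
Correction k=4: B_{8}/8! · (f^{(7)}(41) − f^{(7)}(4)) = −1/1209600 · (-1.35174e-11 − (-0.173035)) = -1.43051e-07.

S_4 ≈ 0.0397296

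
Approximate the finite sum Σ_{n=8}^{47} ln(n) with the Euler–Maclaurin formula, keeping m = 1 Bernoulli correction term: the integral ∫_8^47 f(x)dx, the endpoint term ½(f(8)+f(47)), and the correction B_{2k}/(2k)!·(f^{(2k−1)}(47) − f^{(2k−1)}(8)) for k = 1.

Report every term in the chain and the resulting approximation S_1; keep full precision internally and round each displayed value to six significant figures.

S_1 ≈ 128.278

Integral: ∫_8^47 ln(x) dx = 125.321.
Boundary: ½(f(8) + f(47)) = ½(2.07944 + 3.85015) = 2.96479.
Running total after boundary: 128.286.
Correction k=1: B_{2}/2! · (f^{(1)}(47) − f^{(1)}(8)) = 1/12 · (0.0212766 − 0.125000) = -0.00864362.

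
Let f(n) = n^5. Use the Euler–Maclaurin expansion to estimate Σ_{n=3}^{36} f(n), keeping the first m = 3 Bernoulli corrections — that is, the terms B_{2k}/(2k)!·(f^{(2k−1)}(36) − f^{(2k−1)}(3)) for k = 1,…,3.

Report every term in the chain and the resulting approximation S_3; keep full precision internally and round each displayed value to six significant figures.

S_3 ≈ 3.93730e+08

Integral: ∫_3^36 x^5 dx = 3.62797e+08.
½[f(3) + f(36)] = ½[243.000 + 6.04662e+07] = 3.02332e+07.
So far: 3.93030e+08.
Correction k=1: B_{2}/2! · (f^{(1)}(36) − f^{(1)}(3)) = 1/12 · (8.39808e+06 − 405.000) = 699806.
After k=1: 3.93730e+08.
Correction k=2: B_{4}/4! · (f^{(3)}(36) − f^{(3)}(3)) = −1/720 · (77760.0 − 540.000) = -107.250.
After k=2: 3.93730e+08.
Correction k=3: B_{6}/6! · (f^{(5)}(36) − f^{(5)}(3)) = 1/30240 · (120.000 − 120.000) = 0.00000.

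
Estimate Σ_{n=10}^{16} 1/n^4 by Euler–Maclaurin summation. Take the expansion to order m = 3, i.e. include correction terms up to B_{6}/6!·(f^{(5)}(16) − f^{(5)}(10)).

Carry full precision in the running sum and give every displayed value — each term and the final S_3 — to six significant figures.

S_3 ≈ 0.000312582

The integral term ∫_10^16 1/x^4 dx = 0.000251953.
½[f(10) + f(16)] = ½[0.000100000 + 1.52588e-05] = 5.76294e-05.
So far: 0.000309583.
Order-1 term: 1/12 · (-3.81470e-06 − (-4.00000e-05)) = 3.01544e-06.
Partial sum through k=1: 0.000312598.
Order-2 term: −1/720 · (-4.47035e-07 − (-1.20000e-05)) = -1.60458e-08.
Partial sum through k=2: 0.000312582.
Order-3 term: 1/30240 · (-9.77889e-08 − (-6.72000e-06)) = 2.18988e-10.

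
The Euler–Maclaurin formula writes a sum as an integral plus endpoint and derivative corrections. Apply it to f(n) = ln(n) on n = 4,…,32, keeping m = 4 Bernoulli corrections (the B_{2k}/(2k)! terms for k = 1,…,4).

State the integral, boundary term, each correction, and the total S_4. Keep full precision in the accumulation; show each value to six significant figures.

S_4 ≈ 79.7662

The integral term ∫_4^32 ln(x) dx = 77.3584.
Endpoint term: (f(4) + f(32))/2 = (1.38629 + 3.46574)/2 = 2.42602.
Running total after boundary: 79.7844.
Correction k=1: B_{2}/2! · (f^{(1)}(32) − f^{(1)}(4)) = 1/12 · (0.0312500 − 0.250000) = -0.0182292.
After k=1: 79.7662.
Correction k=2: B_{4}/4! · (f^{(3)}(32) − f^{(3)}(4)) = −1/720 · (6.10352e-05 − 0.0312500) = 4.33180e-05.
After k=2: 79.7662.
Correction k=3: B_{6}/6! · (f^{(5)}(32) − f^{(5)}(4)) = 1/30240 · (7.15256e-07 − 0.0234375) = -7.75026e-07.
After k=3: 79.7662.
Correction k=4: B_{8}/8! · (f^{(7)}(32) − f^{(7)}(4)) = −1/1209600 · (2.09548e-08 − 0.0439453) = 3.63304e-08.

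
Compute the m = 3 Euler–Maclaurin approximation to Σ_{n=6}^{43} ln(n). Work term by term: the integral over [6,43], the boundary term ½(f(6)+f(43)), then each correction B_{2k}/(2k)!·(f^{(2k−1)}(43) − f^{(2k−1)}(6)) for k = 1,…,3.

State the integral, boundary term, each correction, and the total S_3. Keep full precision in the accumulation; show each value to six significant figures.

The integral term ∫_6^43 ln(x) dx = 113.981.
½[f(6) + f(43)] = ½[1.79176 + 3.76120] = 2.77648.
Running total after boundary: 116.758.
Order-1 term: 1/12 · (0.0232558 − 0.166667) = -0.0119509.
Running total after k=1: 116.746.
Order-2 term: −1/720 · (2.51550e-05 − 0.00925926) = 1.28251e-05.
Running total after k=2: 116.746.
Order-3 term: 1/30240 · (1.63256e-07 − 0.00308642) = -1.02059e-07.

S_3 ≈ 116.746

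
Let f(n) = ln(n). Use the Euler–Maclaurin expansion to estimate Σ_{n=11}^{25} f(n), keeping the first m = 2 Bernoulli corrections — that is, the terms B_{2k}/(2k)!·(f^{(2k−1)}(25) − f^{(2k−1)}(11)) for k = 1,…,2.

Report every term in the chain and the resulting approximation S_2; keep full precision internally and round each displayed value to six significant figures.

∫_11^25 ln(x) dx evaluates to 40.0950.
Endpoint term: (f(11) + f(25))/2 = (2.39790 + 3.21888)/2 = 2.80839.
Running total after boundary: 42.9034.
Correction k=1: B_{2}/2! · (f^{(1)}(25) − f^{(1)}(11)) = 1/12 · (0.0400000 − 0.0909091) = -0.00424242.
After k=1: 42.8992.
Correction k=2: B_{4}/4! · (f^{(3)}(25) − f^{(3)}(11)) = −1/720 · (0.000128000 − 0.00150263) = 1.90921e-06.

S_2 ≈ 42.8992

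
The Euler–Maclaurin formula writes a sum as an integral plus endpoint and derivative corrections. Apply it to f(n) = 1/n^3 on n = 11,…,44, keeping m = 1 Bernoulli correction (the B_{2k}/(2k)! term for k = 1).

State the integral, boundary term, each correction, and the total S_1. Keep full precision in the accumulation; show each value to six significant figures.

The integral term ∫_11^44 1/x^3 dx = 0.00387397.
½[f(11) + f(44)] = ½[0.000751315 + 1.17393e-05] = 0.000381527.
Running total after boundary: 0.00425549.
k=1: B_{2}/(2)! × [f^{(1)}(44) − f^{(1)}(11)] = 1/12 × (-8.00406e-07 − (-0.000204904)) = 1.70086e-05.

S_1 ≈ 0.00427250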